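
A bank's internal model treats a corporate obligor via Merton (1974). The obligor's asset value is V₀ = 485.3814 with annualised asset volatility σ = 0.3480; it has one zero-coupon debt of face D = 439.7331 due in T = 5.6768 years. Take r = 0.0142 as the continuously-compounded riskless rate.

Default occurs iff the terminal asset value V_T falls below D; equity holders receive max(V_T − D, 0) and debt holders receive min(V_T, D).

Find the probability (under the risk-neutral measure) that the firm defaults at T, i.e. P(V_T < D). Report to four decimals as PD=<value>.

PD=0.5786

d₁ = [ln(V₀/D) + (r + σ²/2)T] / (σ√T)
   = [ln(485.3814/439.7331) + (0.0142 + 0.5·0.3480²)·5.6768] / (0.3480·√5.6768)
   = [0.098767 + 0.424352] / 0.829146 = 0.630913
d₂ = d₁ − σ√T = 0.630913 − 0.829146 = -0.198233
risk-neutral PD = N(−d₂) = N(0.198233) = 0.578569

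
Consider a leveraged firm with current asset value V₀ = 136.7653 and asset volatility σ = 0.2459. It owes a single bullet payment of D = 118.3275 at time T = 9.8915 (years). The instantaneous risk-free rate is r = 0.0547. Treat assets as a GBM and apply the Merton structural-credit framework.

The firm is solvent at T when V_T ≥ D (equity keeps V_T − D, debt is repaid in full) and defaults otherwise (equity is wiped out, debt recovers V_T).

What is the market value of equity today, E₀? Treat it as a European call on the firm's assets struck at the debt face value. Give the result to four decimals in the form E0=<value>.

E0=75.2623

d₁ = [ln(V₀/D) + (r + σ²/2)T] / (σ√T)
   = [ln(136.7653/118.3275) + (0.0547 + 0.5·0.2459²)·9.8915] / (0.2459·√9.8915)
   = [0.144810 + 0.840119] / 0.773374 = 1.273548
d₂ = d₁ − σ√T = 1.273548 − 0.773374 = 0.500174
N(d₁) = 0.898588,  N(d₂) = 0.691524,  e^(−rT) = 0.582128
E₀ = V₀·N(d₁) − D·e^(−rT)·N(d₂)
   = 136.7653·0.898588 − 118.3275·0.582128·0.691524 = 75.262324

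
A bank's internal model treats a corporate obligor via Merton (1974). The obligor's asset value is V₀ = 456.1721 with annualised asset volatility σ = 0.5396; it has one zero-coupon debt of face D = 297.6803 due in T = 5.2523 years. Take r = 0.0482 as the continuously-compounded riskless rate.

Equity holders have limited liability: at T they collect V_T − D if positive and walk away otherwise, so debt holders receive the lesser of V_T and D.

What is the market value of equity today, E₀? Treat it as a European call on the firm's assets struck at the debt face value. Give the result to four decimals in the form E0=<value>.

E0=291.5645

d₁ = [ln(V₀/D) + (r + σ²/2)T] / (σ√T)
   = [ln(456.1721/297.6803) + (0.0482 + 0.5·0.5396²)·5.2523] / (0.5396·√5.2523)
   = [0.426850 + 1.017812] / 1.236650 = 1.168206
d₂ = d₁ − σ√T = 1.168206 − 1.236650 = -0.068443
N(d₁) = 0.878638,  N(d₂) = 0.472716,  e^(−rT) = 0.776343
E₀ = V₀·N(d₁) − D·e^(−rT)·N(d₂)
   = 456.1721·0.878638 − 297.6803·0.776343·0.472716 = 291.564546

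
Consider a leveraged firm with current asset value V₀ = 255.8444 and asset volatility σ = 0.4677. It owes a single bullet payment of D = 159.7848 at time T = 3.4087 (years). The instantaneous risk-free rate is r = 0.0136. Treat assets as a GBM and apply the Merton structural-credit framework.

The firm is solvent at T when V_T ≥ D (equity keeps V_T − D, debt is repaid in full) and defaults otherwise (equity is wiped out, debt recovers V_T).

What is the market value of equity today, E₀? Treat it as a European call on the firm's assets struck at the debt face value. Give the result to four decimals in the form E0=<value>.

E0=130.7233

d₁ = [ln(V₀/D) + (r + σ²/2)T] / (σ√T)
   = [ln(255.8444/159.7848) + (0.0136 + 0.5·0.4677²)·3.4087] / (0.4677·√3.4087)
   = [0.470742 + 0.419173] / 0.863499 = 1.030592
d₂ = d₁ − σ√T = 1.030592 − 0.863499 = 0.167093
N(d₁) = 0.848634,  N(d₂) = 0.566352,  e^(−rT) = 0.954700
E₀ = V₀·N(d₁) − D·e^(−rT)·N(d₂)
   = 255.8444·0.848634 − 159.7848·0.954700·0.566352 = 130.723264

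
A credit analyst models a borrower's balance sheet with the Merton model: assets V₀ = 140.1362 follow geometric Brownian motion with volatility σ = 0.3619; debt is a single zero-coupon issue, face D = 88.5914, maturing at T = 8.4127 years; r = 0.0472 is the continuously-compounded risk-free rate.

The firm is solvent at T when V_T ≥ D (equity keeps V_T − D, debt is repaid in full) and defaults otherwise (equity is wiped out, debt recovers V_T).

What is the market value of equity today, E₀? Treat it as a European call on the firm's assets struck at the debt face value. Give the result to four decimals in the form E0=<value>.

E0=90.9252

d₁ = [ln(V₀/D) + (r + σ²/2)T] / (σ√T)
   = [ln(140.1362/88.5914) + (0.0472 + 0.5·0.3619²)·8.4127] / (0.3619·√8.4127)
   = [0.458580 + 0.947992] / 1.049678 = 1.340003
d₂ = d₁ − σ√T = 1.340003 − 1.049678 = 0.290324
N(d₁) = 0.909878,  N(d₂) = 0.614216,  e^(−rT) = 0.672281
E₀ = V₀·N(d₁) − D·e^(−rT)·N(d₂)
   = 140.1362·0.909878 − 88.5914·0.672281·0.614216 = 90.925169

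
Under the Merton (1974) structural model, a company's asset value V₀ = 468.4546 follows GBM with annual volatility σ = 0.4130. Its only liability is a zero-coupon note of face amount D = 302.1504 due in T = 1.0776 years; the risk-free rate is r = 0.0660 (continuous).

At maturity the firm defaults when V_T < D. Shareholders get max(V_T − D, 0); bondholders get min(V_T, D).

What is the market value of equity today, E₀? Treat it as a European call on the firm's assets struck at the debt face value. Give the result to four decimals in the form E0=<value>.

d₁ = [ln(V₀/D) + (r + σ²/2)T] / (σ√T)
   = [ln(468.4546/302.1504) + (0.0660 + 0.5·0.4130²)·1.0776] / (0.4130·√1.0776)
   = [0.438514 + 0.163024] / 0.428725 = 1.403087
d₂ = d₁ − σ√T = 1.403087 − 0.428725 = 0.974362
N(d₁) = 0.919705,  N(d₂) = 0.835062,  e^(−rT) = 0.931349
E₀ = V₀·N(d₁) − D·e^(−rT)·N(d₂)
   = 468.4546·0.919705 − 302.1504·0.931349·0.835062 = 195.847352

E0=195.8474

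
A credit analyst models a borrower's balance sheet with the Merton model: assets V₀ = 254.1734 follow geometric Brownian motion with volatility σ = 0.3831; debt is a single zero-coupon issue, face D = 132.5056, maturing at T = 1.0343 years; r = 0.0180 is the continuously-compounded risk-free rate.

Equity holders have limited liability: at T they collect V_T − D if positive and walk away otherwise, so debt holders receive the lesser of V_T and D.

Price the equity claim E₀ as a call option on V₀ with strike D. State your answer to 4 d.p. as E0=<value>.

d₁ = [ln(V₀/D) + (r + σ²/2)T] / (σ√T)
   = [ln(254.1734/132.5056) + (0.0180 + 0.5·0.3831²)·1.0343] / (0.3831·√1.0343)
   = [0.651392 + 0.094517] / 0.389615 = 1.914478
d₂ = d₁ − σ√T = 1.914478 − 0.389615 = 1.524864
N(d₁) = 0.972220,  N(d₂) = 0.936353,  e^(−rT) = 0.981555
E₀ = V₀·N(d₁) − D·e^(−rT)·N(d₂)
   = 254.1734·0.972220 − 132.5056·0.981555·0.936353 = 125.329038

E0=125.3290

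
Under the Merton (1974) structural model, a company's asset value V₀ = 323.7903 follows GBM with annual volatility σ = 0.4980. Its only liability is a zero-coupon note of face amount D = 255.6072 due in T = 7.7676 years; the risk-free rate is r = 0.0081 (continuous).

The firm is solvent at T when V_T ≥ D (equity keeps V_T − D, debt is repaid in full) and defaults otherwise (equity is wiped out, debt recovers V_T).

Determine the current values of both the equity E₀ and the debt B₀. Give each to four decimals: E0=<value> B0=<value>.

d₁ = [ln(V₀/D) + (r + σ²/2)T] / (σ√T)
   = [ln(323.7903/255.6072) + (0.0081 + 0.5·0.4980²)·7.7676] / (0.4980·√7.7676)
   = [0.236454 + 1.026115] / 1.387947 = 0.909667
d₂ = d₁ − σ√T = 0.909667 − 1.387947 = -0.478279
N(d₁) = 0.818501,  N(d₂) = 0.316226,  e^(−rT) = 0.939021
E₀ = V₀·N(d₁) − D·e^(−rT)·N(d₂)
   = 323.7903·0.818501 − 255.6072·0.939021·0.316226 = 189.122035
B₀ = V₀ − E₀ = 323.7903 − 189.122035 = 134.668265

E0=189.1220 B0=134.6683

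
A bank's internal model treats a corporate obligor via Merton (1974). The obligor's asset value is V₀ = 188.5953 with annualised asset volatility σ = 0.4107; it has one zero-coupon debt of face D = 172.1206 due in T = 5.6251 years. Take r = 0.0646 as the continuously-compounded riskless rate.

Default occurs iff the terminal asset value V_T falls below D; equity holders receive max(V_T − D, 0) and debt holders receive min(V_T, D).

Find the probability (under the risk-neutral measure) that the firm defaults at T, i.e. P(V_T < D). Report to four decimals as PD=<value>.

d₁ = [ln(V₀/D) + (r + σ²/2)T] / (σ√T)
   = [ln(188.5953/172.1206) + (0.0646 + 0.5·0.4107²)·5.6251] / (0.4107·√5.6251)
   = [0.091408 + 0.837787] / 0.974069 = 0.953931
d₂ = d₁ − σ√T = 0.953931 − 0.974069 = -0.020138
risk-neutral PD = N(−d₂) = N(0.020138) = 0.508033

PD=0.5080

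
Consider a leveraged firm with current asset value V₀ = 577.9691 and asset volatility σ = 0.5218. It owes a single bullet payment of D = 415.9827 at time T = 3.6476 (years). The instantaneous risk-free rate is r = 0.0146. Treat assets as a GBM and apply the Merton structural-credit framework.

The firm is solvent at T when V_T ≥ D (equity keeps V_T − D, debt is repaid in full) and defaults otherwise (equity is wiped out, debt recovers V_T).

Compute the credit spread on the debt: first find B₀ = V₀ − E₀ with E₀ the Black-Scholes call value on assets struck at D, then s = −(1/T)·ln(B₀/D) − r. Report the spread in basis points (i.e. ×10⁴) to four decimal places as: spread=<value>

d₁ = [ln(V₀/D) + (r + σ²/2)T] / (σ√T)
   = [ln(577.9691/415.9827) + (0.0146 + 0.5·0.5218²)·3.6476] / (0.5218·√3.6476)
   = [0.328877 + 0.549831] / 0.996570 = 0.881732
d₂ = d₁ − σ√T = 0.881732 − 0.996570 = -0.114838
N(d₁) = 0.811039,  N(d₂) = 0.454287,  e^(−rT) = 0.948138
E₀ = V₀·N(d₁) − D·e^(−rT)·N(d₂)
   = 577.9691·0.811039 − 415.9827·0.948138·0.454287 = 289.580669
B₀ = V₀ − E₀ = 577.9691 − 289.580669 = 288.388431
spread = −(1/T)·ln(B₀/D) − r = −(1/3.6476)·ln(288.388431/415.9827) − 0.0146 = 0.08583190
in basis points: 0.08583190 × 10⁴ = 858.3190 bp

spread=858.3190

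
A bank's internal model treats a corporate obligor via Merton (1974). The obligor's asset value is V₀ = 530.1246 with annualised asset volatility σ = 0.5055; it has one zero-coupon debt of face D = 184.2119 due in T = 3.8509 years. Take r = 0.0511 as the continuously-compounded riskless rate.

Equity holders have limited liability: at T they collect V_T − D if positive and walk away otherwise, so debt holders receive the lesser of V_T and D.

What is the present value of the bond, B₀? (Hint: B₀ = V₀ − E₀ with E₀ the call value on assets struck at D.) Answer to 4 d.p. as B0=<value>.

B0=138.6146

d₁ = [ln(V₀/D) + (r + σ²/2)T] / (σ√T)
   = [ln(530.1246/184.2119) + (0.0511 + 0.5·0.5055²)·3.8509] / (0.5055·√3.8509)
   = [1.057025 + 0.688792] / 0.991979 = 1.759934
d₂ = d₁ − σ√T = 1.759934 − 0.991979 = 0.767956
N(d₁) = 0.960791,  N(d₂) = 0.778743,  e^(−rT) = 0.821371
E₀ = V₀·N(d₁) − D·e^(−rT)·N(d₂)
   = 530.1246·0.960791 − 184.2119·0.821371·0.778743 = 391.509993
B₀ = V₀ − E₀ = 530.1246 − 391.509993 = 138.614607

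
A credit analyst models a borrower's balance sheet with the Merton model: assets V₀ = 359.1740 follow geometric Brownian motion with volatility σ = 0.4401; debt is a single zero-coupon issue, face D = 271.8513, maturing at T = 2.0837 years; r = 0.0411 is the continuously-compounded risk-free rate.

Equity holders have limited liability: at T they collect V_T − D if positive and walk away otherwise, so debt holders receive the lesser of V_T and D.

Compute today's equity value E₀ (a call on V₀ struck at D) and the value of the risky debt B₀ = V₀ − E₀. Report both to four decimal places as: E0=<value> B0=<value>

E0=142.2492 B0=216.9248

d₁ = [ln(V₀/D) + (r + σ²/2)T] / (σ√T)
   = [ln(359.1740/271.8513) + (0.0411 + 0.5·0.4401²)·2.0837] / (0.4401·√2.0837)
   = [0.278552 + 0.287434] / 0.635286 = 0.890915
d₂ = d₁ − σ√T = 0.890915 − 0.635286 = 0.255630
N(d₁) = 0.813513,  N(d₂) = 0.600882,  e^(−rT) = 0.917925
E₀ = V₀·N(d₁) − D·e^(−rT)·N(d₂)
   = 359.1740·0.813513 − 271.8513·0.917925·0.600882 = 142.249215
B₀ = V₀ − E₀ = 359.1740 − 142.249215 = 216.924785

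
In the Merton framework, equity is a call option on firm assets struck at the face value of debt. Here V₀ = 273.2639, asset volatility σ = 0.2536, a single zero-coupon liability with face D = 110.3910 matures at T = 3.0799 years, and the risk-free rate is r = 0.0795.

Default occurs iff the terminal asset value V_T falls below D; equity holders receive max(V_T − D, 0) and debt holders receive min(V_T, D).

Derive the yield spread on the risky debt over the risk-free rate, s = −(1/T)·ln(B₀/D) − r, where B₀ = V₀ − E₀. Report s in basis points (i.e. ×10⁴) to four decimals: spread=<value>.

d₁ = [ln(V₀/D) + (r + σ²/2)T] / (σ√T)
   = [ln(273.2639/110.3910) + (0.0795 + 0.5·0.2536²)·3.0799] / (0.2536·√3.0799)
   = [0.906409 + 0.343891] / 0.445059 = 2.809291
d₂ = d₁ − σ√T = 2.809291 − 0.445059 = 2.364232
N(d₁) = 0.997517,  N(d₂) = 0.990966,  e^(−rT) = 0.782820
E₀ = V₀·N(d₁) − D·e^(−rT)·N(d₂)
   = 273.2639·0.997517 − 110.3910·0.782820·0.990966 = 186.949854
B₀ = V₀ − E₀ = 273.2639 − 186.949854 = 86.314046
spread = −(1/T)·ln(B₀/D) − r = −(1/3.0799)·ln(86.314046/110.3910) − 0.0795 = 0.00038450
in basis points: 0.00038450 × 10⁴ = 3.8450 bp

spread=3.8450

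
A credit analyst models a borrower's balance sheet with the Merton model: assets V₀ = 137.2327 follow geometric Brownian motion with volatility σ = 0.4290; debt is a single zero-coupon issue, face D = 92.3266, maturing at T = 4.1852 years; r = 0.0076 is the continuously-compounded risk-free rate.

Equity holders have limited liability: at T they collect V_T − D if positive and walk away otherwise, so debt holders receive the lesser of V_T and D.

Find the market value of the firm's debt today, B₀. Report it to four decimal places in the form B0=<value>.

d₁ = [ln(V₀/D) + (r + σ²/2)T] / (σ√T)
   = [ln(137.2327/92.3266) + (0.0076 + 0.5·0.4290²)·4.1852] / (0.4290·√4.1852)
   = [0.396346 + 0.416932] / 0.877638 = 0.926666
d₂ = d₁ − σ√T = 0.926666 − 0.877638 = 0.049028
N(d₁) = 0.822950,  N(d₂) = 0.519552,  e^(−rT) = 0.968693
E₀ = V₀·N(d₁) − D·e^(−rT)·N(d₂)
   = 137.2327·0.822950 − 92.3266·0.968693·0.519552 = 66.468973
B₀ = V₀ − E₀ = 137.2327 − 66.468973 = 70.763727

B0=70.7637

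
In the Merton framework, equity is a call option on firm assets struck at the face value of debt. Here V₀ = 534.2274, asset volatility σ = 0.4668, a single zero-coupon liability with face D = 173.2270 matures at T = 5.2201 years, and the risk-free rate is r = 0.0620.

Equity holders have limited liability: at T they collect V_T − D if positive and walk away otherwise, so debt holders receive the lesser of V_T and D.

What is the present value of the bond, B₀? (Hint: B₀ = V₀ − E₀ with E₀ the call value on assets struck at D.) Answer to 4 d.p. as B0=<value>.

d₁ = [ln(V₀/D) + (r + σ²/2)T] / (σ√T)
   = [ln(534.2274/173.2270) + (0.0620 + 0.5·0.4668²)·5.2201] / (0.4668·√5.2201)
   = [1.126219 + 0.892382] / 1.066523 = 1.892693
d₂ = d₁ − σ√T = 1.892693 − 1.066523 = 0.826170
N(d₁) = 0.970801,  N(d₂) = 0.795646,  e^(−rT) = 0.723506
E₀ = V₀·N(d₁) − D·e^(−rT)·N(d₂)
   = 534.2274·0.970801 − 173.2270·0.723506·0.795646 = 418.909334
B₀ = V₀ − E₀ = 534.2274 − 418.909334 = 115.318066

B0=115.3181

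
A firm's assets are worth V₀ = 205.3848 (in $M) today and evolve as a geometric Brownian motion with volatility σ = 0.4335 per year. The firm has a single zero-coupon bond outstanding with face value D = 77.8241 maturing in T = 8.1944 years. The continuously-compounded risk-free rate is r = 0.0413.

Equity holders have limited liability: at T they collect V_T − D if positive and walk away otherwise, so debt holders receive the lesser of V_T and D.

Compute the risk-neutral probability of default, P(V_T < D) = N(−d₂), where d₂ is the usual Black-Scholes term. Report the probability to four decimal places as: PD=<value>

PD=0.3320

d₁ = [ln(V₀/D) + (r + σ²/2)T] / (σ√T)
   = [ln(205.3848/77.8241) + (0.0413 + 0.5·0.4335²)·8.1944] / (0.4335·√8.1944)
   = [0.970434 + 1.108384] / 1.240931 = 1.675208
d₂ = d₁ − σ√T = 1.675208 − 1.240931 = 0.434277
risk-neutral PD = N(−d₂) = N(-0.434277) = 0.332044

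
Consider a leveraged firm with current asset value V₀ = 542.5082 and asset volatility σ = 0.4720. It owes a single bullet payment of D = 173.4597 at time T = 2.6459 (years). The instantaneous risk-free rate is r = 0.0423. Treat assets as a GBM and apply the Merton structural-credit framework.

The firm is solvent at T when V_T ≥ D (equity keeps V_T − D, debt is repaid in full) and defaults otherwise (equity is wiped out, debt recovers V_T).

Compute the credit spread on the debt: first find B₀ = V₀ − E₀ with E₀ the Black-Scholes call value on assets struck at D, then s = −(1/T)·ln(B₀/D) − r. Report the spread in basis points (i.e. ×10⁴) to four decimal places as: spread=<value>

spread=112.6548

d₁ = [ln(V₀/D) + (r + σ²/2)T] / (σ√T)
   = [ln(542.5082/173.4597) + (0.0423 + 0.5·0.4720²)·2.6459] / (0.4720·√2.6459)
   = [1.140258 + 0.406654] / 0.767766 = 2.014822
d₂ = d₁ − σ√T = 2.014822 − 0.767766 = 1.247057
N(d₁) = 0.978038,  N(d₂) = 0.893812,  e^(−rT) = 0.894114
E₀ = V₀·N(d₁) − D·e^(−rT)·N(d₂)
   = 542.5082·0.978038 − 173.4597·0.894114·0.893812 = 391.970074
B₀ = V₀ − E₀ = 542.5082 − 391.970074 = 150.538126
spread = −(1/T)·ln(B₀/D) − r = −(1/2.6459)·ln(150.538126/173.4597) − 0.0423 = 0.01126548
in basis points: 0.01126548 × 10⁴ = 112.6548 bp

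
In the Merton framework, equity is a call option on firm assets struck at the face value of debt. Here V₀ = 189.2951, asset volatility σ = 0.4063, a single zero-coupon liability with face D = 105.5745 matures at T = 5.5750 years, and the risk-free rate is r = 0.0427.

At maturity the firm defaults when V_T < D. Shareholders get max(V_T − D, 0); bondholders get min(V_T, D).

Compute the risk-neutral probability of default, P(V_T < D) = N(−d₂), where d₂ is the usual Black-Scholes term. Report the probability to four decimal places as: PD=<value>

PD=0.3530

d₁ = [ln(V₀/D) + (r + σ²/2)T] / (σ√T)
   = [ln(189.2951/105.5745) + (0.0427 + 0.5·0.4063²)·5.5750] / (0.4063·√5.5750)
   = [0.583890 + 0.698212] / 0.959333 = 1.336452
d₂ = d₁ − σ√T = 1.336452 − 0.959333 = 0.377120
risk-neutral PD = N(−d₂) = N(-0.377120) = 0.353042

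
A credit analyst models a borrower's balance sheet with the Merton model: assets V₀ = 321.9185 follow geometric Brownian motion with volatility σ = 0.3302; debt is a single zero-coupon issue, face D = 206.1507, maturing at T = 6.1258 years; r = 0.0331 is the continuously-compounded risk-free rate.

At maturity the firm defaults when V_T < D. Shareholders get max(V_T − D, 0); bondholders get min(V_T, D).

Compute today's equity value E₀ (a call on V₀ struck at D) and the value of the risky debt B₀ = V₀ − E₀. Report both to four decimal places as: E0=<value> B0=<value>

d₁ = [ln(V₀/D) + (r + σ²/2)T] / (σ√T)
   = [ln(321.9185/206.1507) + (0.0331 + 0.5·0.3302²)·6.1258] / (0.3302·√6.1258)
   = [0.445691 + 0.536718] / 0.817257 = 1.202082
d₂ = d₁ − σ√T = 1.202082 − 0.817257 = 0.384825
N(d₁) = 0.885334,  N(d₂) = 0.649816,  e^(−rT) = 0.816471
E₀ = V₀·N(d₁) − D·e^(−rT)·N(d₂)
   = 321.9185·0.885334 − 206.1507·0.816471·0.649816 = 175.630870
B₀ = V₀ − E₀ = 321.9185 − 175.630870 = 146.287630

E0=175.6309 B0=146.2876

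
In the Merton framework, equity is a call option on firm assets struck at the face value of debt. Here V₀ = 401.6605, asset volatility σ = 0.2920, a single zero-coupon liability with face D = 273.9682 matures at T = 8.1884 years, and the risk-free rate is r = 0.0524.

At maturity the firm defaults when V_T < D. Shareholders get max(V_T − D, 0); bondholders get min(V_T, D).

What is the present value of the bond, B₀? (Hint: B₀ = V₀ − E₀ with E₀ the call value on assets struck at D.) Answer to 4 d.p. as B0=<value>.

d₁ = [ln(V₀/D) + (r + σ²/2)T] / (σ√T)
   = [ln(401.6605/273.9682) + (0.0524 + 0.5·0.2920²)·8.1884] / (0.2920·√8.1884)
   = [0.382595 + 0.778160] / 0.835569 = 1.389179
d₂ = d₁ − σ√T = 1.389179 − 0.835569 = 0.553610
N(d₁) = 0.917611,  N(d₂) = 0.710077,  e^(−rT) = 0.651113
E₀ = V₀·N(d₁) − D·e^(−rT)·N(d₂)
   = 401.6605·0.917611 − 273.9682·0.651113·0.710077 = 241.901468
B₀ = V₀ − E₀ = 401.6605 − 241.901468 = 159.759032

B0=159.7590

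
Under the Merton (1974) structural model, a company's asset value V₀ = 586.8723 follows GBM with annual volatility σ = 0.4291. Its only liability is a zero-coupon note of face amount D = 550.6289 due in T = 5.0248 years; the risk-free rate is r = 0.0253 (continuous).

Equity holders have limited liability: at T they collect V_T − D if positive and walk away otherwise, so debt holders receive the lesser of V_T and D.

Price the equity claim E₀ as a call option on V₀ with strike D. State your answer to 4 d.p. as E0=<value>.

d₁ = [ln(V₀/D) + (r + σ²/2)T] / (σ√T)
   = [ln(586.8723/550.6289) + (0.0253 + 0.5·0.4291²)·5.0248] / (0.4291·√5.0248)
   = [0.063746 + 0.589728] / 0.961873 = 0.679376
d₂ = d₁ − σ√T = 0.679376 − 0.961873 = -0.282497
N(d₁) = 0.751550,  N(d₂) = 0.388781,  e^(−rT) = 0.880621
E₀ = V₀·N(d₁) − D·e^(−rT)·N(d₂)
   = 586.8723·0.751550 − 550.6289·0.880621·0.388781 = 252.545739

E0=252.5457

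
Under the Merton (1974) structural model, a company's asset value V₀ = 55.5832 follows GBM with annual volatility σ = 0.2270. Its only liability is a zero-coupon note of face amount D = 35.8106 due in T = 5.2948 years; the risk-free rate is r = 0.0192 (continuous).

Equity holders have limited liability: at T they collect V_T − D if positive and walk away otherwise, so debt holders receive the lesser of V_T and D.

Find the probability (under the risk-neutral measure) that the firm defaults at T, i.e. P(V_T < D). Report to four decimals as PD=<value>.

d₁ = [ln(V₀/D) + (r + σ²/2)T] / (σ√T)
   = [ln(55.5832/35.8106) + (0.0192 + 0.5·0.2270²)·5.2948] / (0.2270·√5.2948)
   = [0.439637 + 0.238078] / 0.522337 = 1.297468
d₂ = d₁ − σ√T = 1.297468 − 0.522337 = 0.775131
risk-neutral PD = N(−d₂) = N(-0.775131) = 0.219131

PD=0.2191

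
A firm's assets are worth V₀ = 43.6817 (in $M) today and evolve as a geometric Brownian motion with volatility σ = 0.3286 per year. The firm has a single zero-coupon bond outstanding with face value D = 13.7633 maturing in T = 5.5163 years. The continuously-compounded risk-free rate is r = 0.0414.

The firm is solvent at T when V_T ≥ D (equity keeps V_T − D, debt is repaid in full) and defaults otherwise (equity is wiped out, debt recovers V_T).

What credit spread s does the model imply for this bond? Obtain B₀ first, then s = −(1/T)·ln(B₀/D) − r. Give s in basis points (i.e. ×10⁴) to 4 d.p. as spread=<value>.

d₁ = [ln(V₀/D) + (r + σ²/2)T] / (σ√T)
   = [ln(43.6817/13.7633) + (0.0414 + 0.5·0.3286²)·5.5163] / (0.3286·√5.5163)
   = [1.154924 + 0.526194] / 0.771776 = 2.178245
d₂ = d₁ − σ√T = 2.178245 − 0.771776 = 1.406468
N(d₁) = 0.985306,  N(d₂) = 0.920207,  e^(−rT) = 0.795826
E₀ = V₀·N(d₁) − D·e^(−rT)·N(d₂)
   = 43.6817·0.985306 − 13.7633·0.795826·0.920207 = 32.960637
B₀ = V₀ − E₀ = 43.6817 − 32.960637 = 10.721063
spread = −(1/T)·ln(B₀/D) − r = −(1/5.5163)·ln(10.721063/13.7633) − 0.0414 = 0.00388313
in basis points: 0.00388313 × 10⁴ = 38.8313 bp

spread=38.8313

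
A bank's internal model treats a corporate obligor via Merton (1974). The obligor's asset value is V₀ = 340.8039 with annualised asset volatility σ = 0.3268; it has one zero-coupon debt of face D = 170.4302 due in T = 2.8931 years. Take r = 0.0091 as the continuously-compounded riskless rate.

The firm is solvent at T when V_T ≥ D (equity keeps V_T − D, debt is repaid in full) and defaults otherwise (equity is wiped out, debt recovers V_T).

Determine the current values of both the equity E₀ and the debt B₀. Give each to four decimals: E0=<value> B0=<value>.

E0=180.7378 B0=160.0661

d₁ = [ln(V₀/D) + (r + σ²/2)T] / (σ√T)
   = [ln(340.8039/170.4302) + (0.0091 + 0.5·0.3268²)·2.8931] / (0.3268·√2.8931)
   = [0.692981 + 0.180816] / 0.555858 = 1.571980
d₂ = d₁ − σ√T = 1.571980 − 0.555858 = 1.016122
N(d₁) = 0.942022,  N(d₂) = 0.845214,  e^(−rT) = 0.974016
E₀ = V₀·N(d₁) − D·e^(−rT)·N(d₂)
   = 340.8039·0.942022 − 170.4302·0.974016·0.845214 = 180.737803
B₀ = V₀ − E₀ = 340.8039 − 180.737803 = 160.066097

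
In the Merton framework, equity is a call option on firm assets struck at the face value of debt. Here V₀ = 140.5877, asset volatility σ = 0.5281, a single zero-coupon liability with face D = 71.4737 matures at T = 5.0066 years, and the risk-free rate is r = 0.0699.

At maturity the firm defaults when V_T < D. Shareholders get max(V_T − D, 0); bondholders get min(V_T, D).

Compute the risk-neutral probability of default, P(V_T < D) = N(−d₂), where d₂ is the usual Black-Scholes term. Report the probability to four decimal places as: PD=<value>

PD=0.3906

d₁ = [ln(V₀/D) + (r + σ²/2)T] / (σ√T)
   = [ln(140.5877/71.4737) + (0.0699 + 0.5·0.5281²)·5.0066] / (0.5281·√5.0066)
   = [0.676502 + 1.048106] / 1.181647 = 1.459495
d₂ = d₁ − σ√T = 1.459495 − 1.181647 = 0.277849
risk-neutral PD = N(−d₂) = N(-0.277849) = 0.390564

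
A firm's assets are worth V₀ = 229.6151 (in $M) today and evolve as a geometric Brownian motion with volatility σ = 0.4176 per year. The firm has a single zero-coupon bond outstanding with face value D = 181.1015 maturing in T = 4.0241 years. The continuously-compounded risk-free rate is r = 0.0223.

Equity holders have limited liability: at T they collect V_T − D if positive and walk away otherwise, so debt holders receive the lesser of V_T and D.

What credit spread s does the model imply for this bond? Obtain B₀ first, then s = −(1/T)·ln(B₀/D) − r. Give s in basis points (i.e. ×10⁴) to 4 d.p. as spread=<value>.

d₁ = [ln(V₀/D) + (r + σ²/2)T] / (σ√T)
   = [ln(229.6151/181.1015) + (0.0223 + 0.5·0.4176²)·4.0241] / (0.4176·√4.0241)
   = [0.237347 + 0.440618] / 0.837712 = 0.809305
d₂ = d₁ − σ√T = 0.809305 − 0.837712 = -0.028407
N(d₁) = 0.790830,  N(d₂) = 0.488669,  e^(−rT) = 0.914171
E₀ = V₀·N(d₁) − D·e^(−rT)·N(d₂)
   = 229.6151·0.790830 − 181.1015·0.914171·0.488669 = 100.683644
B₀ = V₀ − E₀ = 229.6151 − 100.683644 = 128.931456
spread = −(1/T)·ln(B₀/D) − r = −(1/4.0241)·ln(128.931456/181.1015) − 0.0223 = 0.06213546
in basis points: 0.06213546 × 10⁴ = 621.3546 bp

spread=621.3546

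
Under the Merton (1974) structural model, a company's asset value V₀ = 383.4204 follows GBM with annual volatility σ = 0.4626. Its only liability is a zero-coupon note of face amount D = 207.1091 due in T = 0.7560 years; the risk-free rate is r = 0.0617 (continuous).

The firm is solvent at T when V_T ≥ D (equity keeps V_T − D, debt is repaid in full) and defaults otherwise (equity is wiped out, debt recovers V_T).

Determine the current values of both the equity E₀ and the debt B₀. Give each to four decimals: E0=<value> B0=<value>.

d₁ = [ln(V₀/D) + (r + σ²/2)T] / (σ√T)
   = [ln(383.4204/207.1091) + (0.0617 + 0.5·0.4626²)·0.7560] / (0.4626·√0.7560)
   = [0.615886 + 0.127537] / 0.402223 = 1.848287
d₂ = d₁ − σ√T = 1.848287 − 0.402223 = 1.446065
N(d₁) = 0.967720,  N(d₂) = 0.925920,  e^(−rT) = 0.954426
E₀ = V₀·N(d₁) − D·e^(−rT)·N(d₂)
   = 383.4204·0.967720 − 207.1091·0.954426·0.925920 = 188.016459
B₀ = V₀ − E₀ = 383.4204 − 188.016459 = 195.403941

E0=188.0165 B0=195.4039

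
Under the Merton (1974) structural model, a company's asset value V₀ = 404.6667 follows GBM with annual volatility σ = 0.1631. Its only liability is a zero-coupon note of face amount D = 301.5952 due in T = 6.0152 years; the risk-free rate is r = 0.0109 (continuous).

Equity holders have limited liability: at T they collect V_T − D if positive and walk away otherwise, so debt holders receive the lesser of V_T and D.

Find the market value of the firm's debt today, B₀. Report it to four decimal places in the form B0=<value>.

d₁ = [ln(V₀/D) + (r + σ²/2)T] / (σ√T)
   = [ln(404.6667/301.5952) + (0.0109 + 0.5·0.1631²)·6.0152] / (0.1631·√6.0152)
   = [0.293978 + 0.145573] / 0.400018 = 1.098829
d₂ = d₁ − σ√T = 1.098829 − 0.400018 = 0.698811
N(d₁) = 0.864079,  N(d₂) = 0.757665,  e^(−rT) = 0.936538
E₀ = V₀·N(d₁) − D·e^(−rT)·N(d₂)
   = 404.6667·0.864079 − 301.5952·0.936538·0.757665 = 135.657404
B₀ = V₀ − E₀ = 404.6667 − 135.657404 = 269.009296

B0=269.0093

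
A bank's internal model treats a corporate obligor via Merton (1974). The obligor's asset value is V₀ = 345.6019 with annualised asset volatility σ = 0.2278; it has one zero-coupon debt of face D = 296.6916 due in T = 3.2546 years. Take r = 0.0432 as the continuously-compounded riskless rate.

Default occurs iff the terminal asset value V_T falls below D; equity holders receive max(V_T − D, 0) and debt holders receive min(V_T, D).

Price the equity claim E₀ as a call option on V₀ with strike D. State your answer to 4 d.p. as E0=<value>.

d₁ = [ln(V₀/D) + (r + σ²/2)T] / (σ√T)
   = [ln(345.6019/296.6916) + (0.0432 + 0.5·0.2278²)·3.2546] / (0.2278·√3.2546)
   = [0.152594 + 0.225044] / 0.410963 = 0.918911
d₂ = d₁ − σ√T = 0.918911 − 0.410963 = 0.507948
N(d₁) = 0.820929,  N(d₂) = 0.694255,  e^(−rT) = 0.868838
E₀ = V₀·N(d₁) − D·e^(−rT)·N(d₂)
   = 345.6019·0.820929 − 296.6916·0.868838·0.694255 = 104.751655

E0=104.7517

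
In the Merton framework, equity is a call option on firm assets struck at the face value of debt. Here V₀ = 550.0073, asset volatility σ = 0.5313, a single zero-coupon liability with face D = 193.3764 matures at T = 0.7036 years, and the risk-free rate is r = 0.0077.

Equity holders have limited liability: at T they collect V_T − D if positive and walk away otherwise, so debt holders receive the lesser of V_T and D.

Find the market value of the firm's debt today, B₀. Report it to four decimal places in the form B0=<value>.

d₁ = [ln(V₀/D) + (r + σ²/2)T] / (σ√T)
   = [ln(550.0073/193.3764) + (0.0077 + 0.5·0.5313²)·0.7036] / (0.5313·√0.7036)
   = [1.045293 + 0.104724] / 0.445659 = 2.580485
d₂ = d₁ − σ√T = 2.580485 − 0.445659 = 2.134826
N(d₁) = 0.995067,  N(d₂) = 0.983612,  e^(−rT) = 0.994597
E₀ = V₀·N(d₁) − D·e^(−rT)·N(d₂)
   = 550.0073·0.995067 − 193.3764·0.994597·0.983612 = 358.114351
B₀ = V₀ − E₀ = 550.0073 − 358.114351 = 191.892949

B0=191.8929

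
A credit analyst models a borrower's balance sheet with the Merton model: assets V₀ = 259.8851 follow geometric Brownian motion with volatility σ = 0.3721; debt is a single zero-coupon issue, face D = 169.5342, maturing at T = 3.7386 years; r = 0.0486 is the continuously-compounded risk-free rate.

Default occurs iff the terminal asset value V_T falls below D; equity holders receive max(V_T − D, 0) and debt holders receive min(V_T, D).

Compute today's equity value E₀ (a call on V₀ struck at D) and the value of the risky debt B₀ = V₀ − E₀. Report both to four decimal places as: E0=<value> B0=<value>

d₁ = [ln(V₀/D) + (r + σ²/2)T] / (σ√T)
   = [ln(259.8851/169.5342) + (0.0486 + 0.5·0.3721²)·3.7386] / (0.3721·√3.7386)
   = [0.427185 + 0.440516] / 0.719472 = 1.206024
d₂ = d₁ − σ√T = 1.206024 − 0.719472 = 0.486552
N(d₁) = 0.886096,  N(d₂) = 0.686712,  e^(−rT) = 0.833855
E₀ = V₀·N(d₁) − D·e^(−rT)·N(d₂)
   = 259.8851·0.886096 − 169.5342·0.833855·0.686712 = 133.204774
B₀ = V₀ − E₀ = 259.8851 − 133.204774 = 126.680326

E0=133.2048 B0=126.6803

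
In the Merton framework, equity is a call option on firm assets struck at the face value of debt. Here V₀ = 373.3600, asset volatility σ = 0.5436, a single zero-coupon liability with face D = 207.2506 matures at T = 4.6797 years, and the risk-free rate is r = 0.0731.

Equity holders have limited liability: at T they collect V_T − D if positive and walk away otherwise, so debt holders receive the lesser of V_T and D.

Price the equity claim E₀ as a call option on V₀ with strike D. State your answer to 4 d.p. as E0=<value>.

E0=256.5705

d₁ = [ln(V₀/D) + (r + σ²/2)T] / (σ√T)
   = [ln(373.3600/207.2506) + (0.0731 + 0.5·0.5436²)·4.6797] / (0.5436·√4.6797)
   = [0.588614 + 1.033514] / 1.175949 = 1.379421
d₂ = d₁ − σ√T = 1.379421 − 1.175949 = 0.203472
N(d₁) = 0.916117,  N(d₂) = 0.580617,  e^(−rT) = 0.710287
E₀ = V₀·N(d₁) − D·e^(−rT)·N(d₂)
   = 373.3600·0.916117 − 207.2506·0.710287·0.580617 = 256.570505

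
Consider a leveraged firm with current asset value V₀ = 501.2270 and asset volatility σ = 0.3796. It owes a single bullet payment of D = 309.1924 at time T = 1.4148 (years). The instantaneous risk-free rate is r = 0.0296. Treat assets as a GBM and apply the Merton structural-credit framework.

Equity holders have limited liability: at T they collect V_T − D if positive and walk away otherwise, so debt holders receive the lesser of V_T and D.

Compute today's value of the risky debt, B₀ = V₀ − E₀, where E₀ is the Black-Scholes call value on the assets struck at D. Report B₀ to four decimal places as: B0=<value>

d₁ = [ln(V₀/D) + (r + σ²/2)T] / (σ√T)
   = [ln(501.2270/309.1924) + (0.0296 + 0.5·0.3796²)·1.4148] / (0.3796·√1.4148)
   = [0.483095 + 0.143812] / 0.451517 = 1.388447
d₂ = d₁ − σ√T = 1.388447 − 0.451517 = 0.936931
N(d₁) = 0.917500,  N(d₂) = 0.825603,  e^(−rT) = 0.958987
E₀ = V₀·N(d₁) − D·e^(−rT)·N(d₂)
   = 501.2270·0.917500 − 309.1924·0.958987·0.825603 = 215.074884
B₀ = V₀ − E₀ = 501.2270 − 215.074884 = 286.152116

B0=286.1521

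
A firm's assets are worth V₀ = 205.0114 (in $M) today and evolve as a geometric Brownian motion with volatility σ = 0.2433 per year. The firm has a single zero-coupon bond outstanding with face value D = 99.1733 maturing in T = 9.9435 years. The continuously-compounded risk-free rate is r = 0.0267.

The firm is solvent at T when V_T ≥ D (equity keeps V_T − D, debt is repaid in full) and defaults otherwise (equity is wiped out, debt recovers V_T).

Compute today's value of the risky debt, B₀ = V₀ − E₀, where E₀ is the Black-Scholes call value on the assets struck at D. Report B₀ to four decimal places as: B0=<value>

d₁ = [ln(V₀/D) + (r + σ²/2)T] / (σ√T)
   = [ln(205.0114/99.1733) + (0.0267 + 0.5·0.2433²)·9.9435] / (0.2433·√9.9435)
   = [0.726197 + 0.559794] / 0.767206 = 1.676201
d₂ = d₁ − σ√T = 1.676201 − 0.767206 = 0.908995
N(d₁) = 0.953151,  N(d₂) = 0.818324,  e^(−rT) = 0.766829
E₀ = V₀·N(d₁) − D·e^(−rT)·N(d₂)
   = 205.0114·0.953151 − 99.1733·0.766829·0.818324 = 133.174065
B₀ = V₀ − E₀ = 205.0114 − 133.174065 = 71.837335

B0=71.8373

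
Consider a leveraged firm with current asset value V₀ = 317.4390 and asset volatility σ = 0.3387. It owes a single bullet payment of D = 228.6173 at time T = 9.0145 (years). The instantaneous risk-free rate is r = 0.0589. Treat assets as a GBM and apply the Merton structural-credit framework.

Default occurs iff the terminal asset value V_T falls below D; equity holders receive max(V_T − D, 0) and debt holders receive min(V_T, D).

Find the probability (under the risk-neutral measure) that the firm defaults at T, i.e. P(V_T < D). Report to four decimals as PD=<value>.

d₁ = [ln(V₀/D) + (r + σ²/2)T] / (σ√T)
   = [ln(317.4390/228.6173) + (0.0589 + 0.5·0.3387²)·9.0145] / (0.3387·√9.0145)
   = [0.328236 + 1.048015] / 1.016918 = 1.353355
d₂ = d₁ − σ√T = 1.353355 − 1.016918 = 0.336437
risk-neutral PD = N(−d₂) = N(-0.336437) = 0.368271

PD=0.3683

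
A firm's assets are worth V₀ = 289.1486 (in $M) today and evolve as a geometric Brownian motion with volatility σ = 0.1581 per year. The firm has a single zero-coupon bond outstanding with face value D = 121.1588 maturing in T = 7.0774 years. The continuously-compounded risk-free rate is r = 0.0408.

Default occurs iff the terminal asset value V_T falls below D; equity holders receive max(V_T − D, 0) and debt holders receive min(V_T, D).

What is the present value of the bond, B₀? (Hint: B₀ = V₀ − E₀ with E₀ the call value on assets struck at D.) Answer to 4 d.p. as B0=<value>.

d₁ = [ln(V₀/D) + (r + σ²/2)T] / (σ√T)
   = [ln(289.1486/121.1588) + (0.0408 + 0.5·0.1581²)·7.0774] / (0.1581·√7.0774)
   = [0.869839 + 0.377210] / 0.420599 = 2.964931
d₂ = d₁ − σ√T = 2.964931 − 0.420599 = 2.544332
N(d₁) = 0.998486,  N(d₂) = 0.994526,  e^(−rT) = 0.749194
E₀ = V₀·N(d₁) − D·e^(−rT)·N(d₂)
   = 289.1486·0.998486 − 121.1588·0.749194·0.994526 = 198.436424
B₀ = V₀ − E₀ = 289.1486 − 198.436424 = 90.712176

B0=90.7122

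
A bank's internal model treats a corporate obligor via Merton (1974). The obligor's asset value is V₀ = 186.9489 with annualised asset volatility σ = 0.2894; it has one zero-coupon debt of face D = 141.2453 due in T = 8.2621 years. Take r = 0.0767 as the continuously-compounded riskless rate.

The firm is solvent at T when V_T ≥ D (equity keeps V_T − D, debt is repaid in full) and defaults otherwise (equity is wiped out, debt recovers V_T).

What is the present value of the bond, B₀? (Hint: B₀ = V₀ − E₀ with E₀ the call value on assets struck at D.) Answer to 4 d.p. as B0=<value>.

d₁ = [ln(V₀/D) + (r + σ²/2)T] / (σ√T)
   = [ln(186.9489/141.2453) + (0.0767 + 0.5·0.2894²)·8.2621] / (0.2894·√8.2621)
   = [0.280337 + 0.979688] / 0.831848 = 1.514731
d₂ = d₁ − σ√T = 1.514731 − 0.831848 = 0.682884
N(d₁) = 0.935080,  N(d₂) = 0.752660,  e^(−rT) = 0.530623
E₀ = V₀·N(d₁) − D·e^(−rT)·N(d₂)
   = 186.9489·0.935080 − 141.2453·0.530623·0.752660 = 118.401757
B₀ = V₀ − E₀ = 186.9489 − 118.401757 = 68.547143

B0=68.5471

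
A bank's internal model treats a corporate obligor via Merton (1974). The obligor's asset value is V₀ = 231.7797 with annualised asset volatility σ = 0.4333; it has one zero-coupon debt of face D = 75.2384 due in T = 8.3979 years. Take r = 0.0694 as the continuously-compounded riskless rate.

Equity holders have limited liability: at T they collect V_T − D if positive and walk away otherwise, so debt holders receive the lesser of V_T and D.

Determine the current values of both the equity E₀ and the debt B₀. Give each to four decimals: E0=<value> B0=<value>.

d₁ = [ln(V₀/D) + (r + σ²/2)T] / (σ√T)
   = [ln(231.7797/75.2384) + (0.0694 + 0.5·0.4333²)·8.3979] / (0.4333·√8.3979)
   = [1.125126 + 1.371162] / 1.255666 = 1.988020
d₂ = d₁ − σ√T = 1.988020 − 1.255666 = 0.732354
N(d₁) = 0.976595,  N(d₂) = 0.768024,  e^(−rT) = 0.558325
E₀ = V₀·N(d₁) − D·e^(−rT)·N(d₂)
   = 231.7797·0.976595 − 75.2384·0.558325·0.768024 = 194.092218
B₀ = V₀ − E₀ = 231.7797 − 194.092218 = 37.687482

E0=194.0922 B0=37.6875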